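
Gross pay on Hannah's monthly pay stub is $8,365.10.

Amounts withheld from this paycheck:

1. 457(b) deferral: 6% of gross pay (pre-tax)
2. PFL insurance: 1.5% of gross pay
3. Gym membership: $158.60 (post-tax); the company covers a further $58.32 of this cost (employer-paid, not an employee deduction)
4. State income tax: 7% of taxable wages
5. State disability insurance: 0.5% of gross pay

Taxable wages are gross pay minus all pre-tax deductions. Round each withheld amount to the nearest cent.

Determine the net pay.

$6,986.86

457(b) deferral: $8,365.10 × 0.06 = $501.91
Taxable wages = $8,365.10 − $501.91 = $7,863.19
State income tax: $7,863.19 × 0.07 = $550.42
PFL insurance: $8,365.10 × 0.015 = $125.48
State disability insurance: $8,365.10 × 0.005 = $41.83
Gym membership: $158.60
(Employer's $58.32 toward gym membership is not withheld from the employee.)
Total deductions = $501.91 + $550.42 + $125.48 + $41.83 + $158.60 = $1,378.24
Net pay = $8,365.10 − $1,378.24 = $6,986.86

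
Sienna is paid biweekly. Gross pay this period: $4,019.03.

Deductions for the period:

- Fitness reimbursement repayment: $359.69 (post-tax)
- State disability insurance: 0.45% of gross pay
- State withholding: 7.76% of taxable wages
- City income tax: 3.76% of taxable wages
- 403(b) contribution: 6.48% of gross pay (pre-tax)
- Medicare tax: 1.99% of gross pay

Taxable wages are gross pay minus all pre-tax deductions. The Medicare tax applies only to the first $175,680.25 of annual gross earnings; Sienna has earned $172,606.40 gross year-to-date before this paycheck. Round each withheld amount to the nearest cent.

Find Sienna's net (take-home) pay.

$2,886.66

403(b) contribution: $4,019.03 × 0.0648 = $260.43
Taxable wages = $4,019.03 − $260.43 = $3,758.60
State withholding: $3,758.60 × 0.0776 = $291.67
City income tax: $3,758.60 × 0.0376 = $141.32
Medicare tax: only $175,680.25 − $172,606.40 = $3,073.85 of this check is subject → $3,073.85 × 0.0199 = $61.17
State disability insurance: $4,019.03 × 0.0045 = $18.09
Fitness reimbursement repayment: $359.69
Total deductions = $260.43 + $291.67 + $141.32 + $61.17 + $18.09 + $359.69 = $1,132.37
Net pay = $4,019.03 − $1,132.37 = $2,886.66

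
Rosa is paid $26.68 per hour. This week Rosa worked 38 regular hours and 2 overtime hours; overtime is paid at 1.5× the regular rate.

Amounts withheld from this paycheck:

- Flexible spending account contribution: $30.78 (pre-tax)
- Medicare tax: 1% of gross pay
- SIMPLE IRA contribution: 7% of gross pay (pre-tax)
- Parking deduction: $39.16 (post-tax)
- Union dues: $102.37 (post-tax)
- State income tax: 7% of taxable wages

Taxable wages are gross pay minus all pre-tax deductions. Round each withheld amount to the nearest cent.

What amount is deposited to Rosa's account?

Regular pay: 38 × $26.68 = $1,013.84
Overtime pay: 2 × $26.68 × 1.5 = $80.04
Gross pay = $1,013.84 + $80.04 = $1,093.88
SIMPLE IRA contribution: $1,093.88 × 0.07 = $76.57
Flexible spending account contribution: $30.78
Pre-tax total = $76.57 + $30.78 = $107.35
Taxable wages = $1,093.88 − $107.35 = $986.53
State income tax: $986.53 × 0.07 = $69.06
Medicare tax: $1,093.88 × 0.01 = $10.94
Union dues: $102.37
Parking deduction: $39.16
Total deductions = $76.57 + $30.78 + $69.06 + $10.94 + $102.37 + $39.16 = $328.88
Net pay = $1,093.88 − $328.88 = $765.00

$765.00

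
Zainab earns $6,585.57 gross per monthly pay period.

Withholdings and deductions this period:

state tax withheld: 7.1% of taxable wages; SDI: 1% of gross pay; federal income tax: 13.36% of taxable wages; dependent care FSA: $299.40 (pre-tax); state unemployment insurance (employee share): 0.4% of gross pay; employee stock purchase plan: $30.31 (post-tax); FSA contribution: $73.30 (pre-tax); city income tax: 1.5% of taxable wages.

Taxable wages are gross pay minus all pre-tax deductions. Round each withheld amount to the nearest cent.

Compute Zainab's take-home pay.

Dependent care FSA: $299.40
FSA contribution: $73.30
Pre-tax total = $299.40 + $73.30 = $372.70
Taxable wages = $6,585.57 − $372.70 = $6,212.87
Federal income tax: $6,212.87 × 0.1336 = $830.04
City income tax: $6,212.87 × 0.015 = $93.19
State tax withheld: $6,212.87 × 0.071 = $441.11
SDI: $6,585.57 × 0.01 = $65.86
State unemployment insurance (employee share): $6,585.57 × 0.004 = $26.34
Employee stock purchase plan: $30.31
Total deductions = $299.40 + $73.30 + $830.04 + $93.19 + $441.11 + $65.86 + $26.34 + $30.31 = $1,859.55
Net pay = $6,585.57 − $1,859.55 = $4,726.02

$4,726.02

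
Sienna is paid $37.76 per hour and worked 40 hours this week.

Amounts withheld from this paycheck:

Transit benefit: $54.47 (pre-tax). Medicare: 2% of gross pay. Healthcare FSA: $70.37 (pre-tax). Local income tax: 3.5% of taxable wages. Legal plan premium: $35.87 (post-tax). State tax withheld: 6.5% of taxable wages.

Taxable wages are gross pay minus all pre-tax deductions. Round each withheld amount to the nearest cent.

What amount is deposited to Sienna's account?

Gross pay: 40 × $37.76 = $1,510.40
Transit benefit: $54.47
Healthcare FSA: $70.37
Pre-tax total = $54.47 + $70.37 = $124.84
Taxable wages = $1,510.40 − $124.84 = $1,385.56
Local income tax: $1,385.56 × 0.035 = $48.49
State tax withheld: $1,385.56 × 0.065 = $90.06
Medicare: $1,510.40 × 0.02 = $30.21
Legal plan premium: $35.87
Total deductions = $54.47 + $70.37 + $48.49 + $90.06 + $30.21 + $35.87 = $329.47
Net pay = $1,510.40 − $329.47 = $1,180.93

$1,180.93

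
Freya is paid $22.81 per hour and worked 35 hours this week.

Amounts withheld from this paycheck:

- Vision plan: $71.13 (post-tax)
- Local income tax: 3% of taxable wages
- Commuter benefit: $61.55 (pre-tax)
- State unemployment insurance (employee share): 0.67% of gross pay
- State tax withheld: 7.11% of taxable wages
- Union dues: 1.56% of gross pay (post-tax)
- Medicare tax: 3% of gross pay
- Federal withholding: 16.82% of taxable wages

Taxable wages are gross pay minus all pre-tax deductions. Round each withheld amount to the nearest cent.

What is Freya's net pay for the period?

$425.50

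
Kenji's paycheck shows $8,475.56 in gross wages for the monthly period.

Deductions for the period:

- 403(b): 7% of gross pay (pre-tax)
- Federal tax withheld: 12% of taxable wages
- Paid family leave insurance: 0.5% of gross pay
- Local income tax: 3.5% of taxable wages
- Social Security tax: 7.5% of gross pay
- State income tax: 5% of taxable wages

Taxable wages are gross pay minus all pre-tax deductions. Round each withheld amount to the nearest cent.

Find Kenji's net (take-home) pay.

403(b): $8,475.56 × 0.07 = $593.29
Taxable wages = $8,475.56 − $593.29 = $7,882.27
State income tax: $7,882.27 × 0.05 = $394.11
Local income tax: $7,882.27 × 0.035 = $275.88
Federal tax withheld: $7,882.27 × 0.12 = $945.87
Paid family leave insurance: $8,475.56 × 0.005 = $42.38
Social Security tax: $8,475.56 × 0.075 = $635.67
Total deductions = $593.29 + $394.11 + $275.88 + $945.87 + $42.38 + $635.67 = $2,887.20
Net pay = $8,475.56 − $2,887.20 = $5,588.36

$5,588.36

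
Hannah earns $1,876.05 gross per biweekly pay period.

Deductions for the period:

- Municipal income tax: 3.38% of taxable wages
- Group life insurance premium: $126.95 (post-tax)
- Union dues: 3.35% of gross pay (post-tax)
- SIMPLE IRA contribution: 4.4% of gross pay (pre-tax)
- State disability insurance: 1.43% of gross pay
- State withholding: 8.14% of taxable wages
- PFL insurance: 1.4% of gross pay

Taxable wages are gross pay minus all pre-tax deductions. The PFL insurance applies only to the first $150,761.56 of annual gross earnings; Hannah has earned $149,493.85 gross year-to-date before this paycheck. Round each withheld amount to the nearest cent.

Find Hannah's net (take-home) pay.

$1,352.51

SIMPLE IRA contribution: $1,876.05 × 0.044 = $82.55
Taxable wages = $1,876.05 − $82.55 = $1,793.50
State withholding: $1,793.50 × 0.0814 = $145.99
Municipal income tax: $1,793.50 × 0.0338 = $60.62
PFL insurance: only $150,761.56 − $149,493.85 = $1,267.71 of this check is subject → $1,267.71 × 0.014 = $17.75
State disability insurance: $1,876.05 × 0.0143 = $26.83
Group life insurance premium: $126.95
Union dues: $1,876.05 × 0.0335 = $62.85
Total deductions = $82.55 + $145.99 + $60.62 + $17.75 + $26.83 + $126.95 + $62.85 = $523.54
Net pay = $1,876.05 − $523.54 = $1,352.51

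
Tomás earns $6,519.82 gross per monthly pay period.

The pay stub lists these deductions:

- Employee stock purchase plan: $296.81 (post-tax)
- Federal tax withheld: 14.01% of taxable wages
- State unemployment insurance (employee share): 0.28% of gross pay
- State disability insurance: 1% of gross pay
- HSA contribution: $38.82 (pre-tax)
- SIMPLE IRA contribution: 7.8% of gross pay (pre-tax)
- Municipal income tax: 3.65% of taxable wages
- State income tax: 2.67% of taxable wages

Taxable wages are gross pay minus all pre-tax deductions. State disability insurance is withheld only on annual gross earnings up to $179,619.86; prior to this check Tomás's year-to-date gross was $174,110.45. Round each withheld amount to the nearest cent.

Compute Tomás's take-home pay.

$4,388.10

SIMPLE IRA contribution: $6,519.82 × 0.078 = $508.55
HSA contribution: $38.82
Pre-tax total = $508.55 + $38.82 = $547.37
Taxable wages = $6,519.82 − $547.37 = $5,972.45
Federal tax withheld: $5,972.45 × 0.1401 = $836.74
Municipal income tax: $5,972.45 × 0.0365 = $217.99
State income tax: $5,972.45 × 0.0267 = $159.46
State disability insurance: only $179,619.86 − $174,110.45 = $5,509.41 of this check is subject → $5,509.41 × 0.01 = $55.09
State unemployment insurance (employee share): $6,519.82 × 0.0028 = $18.26
Employee stock purchase plan: $296.81
Total deductions = $508.55 + $38.82 + $836.74 + $217.99 + $159.46 + $55.09 + $18.26 + $296.81 = $2,131.72
Net pay = $6,519.82 − $2,131.72 = $4,388.10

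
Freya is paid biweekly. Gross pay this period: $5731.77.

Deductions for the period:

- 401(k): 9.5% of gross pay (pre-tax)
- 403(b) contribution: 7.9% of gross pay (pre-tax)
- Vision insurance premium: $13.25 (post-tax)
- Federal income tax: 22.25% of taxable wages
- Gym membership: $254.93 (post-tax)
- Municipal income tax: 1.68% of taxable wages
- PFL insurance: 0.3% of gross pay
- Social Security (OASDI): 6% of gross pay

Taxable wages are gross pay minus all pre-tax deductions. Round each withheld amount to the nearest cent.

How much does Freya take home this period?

$2972.20

401(k): $5731.77 × 0.095 = $544.52
403(b) contribution: $5731.77 × 0.079 = $452.81
Pre-tax total = $544.52 + $452.81 = $997.33
Taxable wages = $5731.77 − $997.33 = $4734.44
Federal income tax: $4734.44 × 0.2225 = $1053.41
Municipal income tax: $4734.44 × 0.0168 = $79.54
Social Security (OASDI): $5731.77 × 0.06 = $343.91
PFL insurance: $5731.77 × 0.003 = $17.20
Vision insurance premium: $13.25
Gym membership: $254.93
Total deductions = $544.52 + $452.81 + $1053.41 + $79.54 + $343.91 + $17.20 + $13.25 + $254.93 = $2759.57
Net pay = $5731.77 − $2759.57 = $2972.20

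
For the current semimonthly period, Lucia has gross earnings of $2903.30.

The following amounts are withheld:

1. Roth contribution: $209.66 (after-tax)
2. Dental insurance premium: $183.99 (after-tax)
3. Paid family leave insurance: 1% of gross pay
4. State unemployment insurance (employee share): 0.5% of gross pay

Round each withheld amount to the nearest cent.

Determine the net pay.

Paid family leave insurance: $2903.30 × 0.01 = $29.03
State unemployment insurance (employee share): $2903.30 × 0.005 = $14.52
Roth contribution: $209.66
Dental insurance premium: $183.99
Total deductions = $29.03 + $14.52 + $209.66 + $183.99 = $437.20
Net pay = $2903.30 − $437.20 = $2466.10

$2466.10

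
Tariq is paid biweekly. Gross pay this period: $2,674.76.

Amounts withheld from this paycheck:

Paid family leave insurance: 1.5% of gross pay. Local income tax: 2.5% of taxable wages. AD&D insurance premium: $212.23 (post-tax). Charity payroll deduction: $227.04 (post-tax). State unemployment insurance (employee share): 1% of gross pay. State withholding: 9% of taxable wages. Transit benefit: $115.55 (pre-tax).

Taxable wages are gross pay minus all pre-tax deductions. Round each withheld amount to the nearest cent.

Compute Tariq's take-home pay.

$1,758.76

Transit benefit: $115.55
Taxable wages = $2,674.76 − $115.55 = $2,559.21
State withholding: $2,559.21 × 0.09 = $230.33
Local income tax: $2,559.21 × 0.025 = $63.98
Paid family leave insurance: $2,674.76 × 0.015 = $40.12
State unemployment insurance (employee share): $2,674.76 × 0.01 = $26.75
Charity payroll deduction: $227.04
AD&D insurance premium: $212.23
Total deductions = $115.55 + $230.33 + $63.98 + $40.12 + $26.75 + $227.04 + $212.23 = $916.00
Net pay = $2,674.76 − $916.00 = $1,758.76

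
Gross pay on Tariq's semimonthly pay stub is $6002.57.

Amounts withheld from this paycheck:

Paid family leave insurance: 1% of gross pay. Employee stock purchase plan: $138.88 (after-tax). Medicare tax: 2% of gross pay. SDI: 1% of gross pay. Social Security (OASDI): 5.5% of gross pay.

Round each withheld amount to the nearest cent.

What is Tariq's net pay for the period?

$5293.44

SDI: $6002.57 × 0.01 = $60.03
Medicare tax: $6002.57 × 0.02 = $120.05
Paid family leave insurance: $6002.57 × 0.01 = $60.03
Social Security (OASDI): $6002.57 × 0.055 = $330.14
Employee stock purchase plan: $138.88
Total deductions = $60.03 + $120.05 + $60.03 + $330.14 + $138.88 = $709.13
Net pay = $6002.57 − $709.13 = $5293.44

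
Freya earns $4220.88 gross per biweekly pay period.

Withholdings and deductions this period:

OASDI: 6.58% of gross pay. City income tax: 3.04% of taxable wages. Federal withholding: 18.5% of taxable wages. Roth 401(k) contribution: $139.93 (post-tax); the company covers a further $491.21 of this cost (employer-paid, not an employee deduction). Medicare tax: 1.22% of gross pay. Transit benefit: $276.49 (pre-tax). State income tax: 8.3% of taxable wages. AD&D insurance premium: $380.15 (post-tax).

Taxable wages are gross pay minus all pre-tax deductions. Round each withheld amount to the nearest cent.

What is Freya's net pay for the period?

$1918.09

Transit benefit: $276.49
Taxable wages = $4220.88 − $276.49 = $3944.39
State income tax: $3944.39 × 0.083 = $327.38
Federal withholding: $3944.39 × 0.185 = $729.71
City income tax: $3944.39 × 0.0304 = $119.91
OASDI: $4220.88 × 0.0658 = $277.73
Medicare tax: $4220.88 × 0.0122 = $51.49
Roth 401(k) contribution: $139.93
AD&D insurance premium: $380.15
(Employer's $491.21 toward Roth 401(k) contribution is not withheld from the employee.)
Total deductions = $276.49 + $327.38 + $729.71 + $119.91 + $277.73 + $51.49 + $139.93 + $380.15 = $2302.79
Net pay = $4220.88 − $2302.79 = $1918.09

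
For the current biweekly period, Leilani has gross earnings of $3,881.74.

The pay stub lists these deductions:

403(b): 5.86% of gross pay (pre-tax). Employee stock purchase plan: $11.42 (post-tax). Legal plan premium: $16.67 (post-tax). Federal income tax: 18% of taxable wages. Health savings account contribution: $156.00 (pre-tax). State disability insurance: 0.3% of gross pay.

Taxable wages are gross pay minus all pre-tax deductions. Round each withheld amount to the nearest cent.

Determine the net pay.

Health savings account contribution: $156.00
403(b): $3,881.74 × 0.0586 = $227.47
Pre-tax total = $156.00 + $227.47 = $383.47
Taxable wages = $3,881.74 − $383.47 = $3,498.27
Federal income tax: $3,498.27 × 0.18 = $629.69
State disability insurance: $3,881.74 × 0.003 = $11.65
Employee stock purchase plan: $11.42
Legal plan premium: $16.67
Total deductions = $156.00 + $227.47 + $629.69 + $11.65 + $11.42 + $16.67 = $1,052.90
Net pay = $3,881.74 − $1,052.90 = $2,828.84

$2,828.84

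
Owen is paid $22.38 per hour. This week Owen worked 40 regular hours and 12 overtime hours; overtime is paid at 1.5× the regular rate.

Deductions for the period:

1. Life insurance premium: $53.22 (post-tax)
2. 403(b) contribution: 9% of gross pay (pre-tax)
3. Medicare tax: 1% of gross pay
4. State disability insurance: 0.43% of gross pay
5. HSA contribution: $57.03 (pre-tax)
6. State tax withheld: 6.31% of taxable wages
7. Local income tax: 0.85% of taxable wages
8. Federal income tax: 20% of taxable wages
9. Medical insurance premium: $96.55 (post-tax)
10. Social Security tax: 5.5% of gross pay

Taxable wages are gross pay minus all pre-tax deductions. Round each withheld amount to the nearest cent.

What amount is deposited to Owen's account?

Regular pay: 40 × $22.38 = $895.20
Overtime pay: 12 × $22.38 × 1.5 = $402.84
Gross pay = $895.20 + $402.84 = $1,298.04
HSA contribution: $57.03
403(b) contribution: $1,298.04 × 0.09 = $116.82
Pre-tax total = $57.03 + $116.82 = $173.85
Taxable wages = $1,298.04 − $173.85 = $1,124.19
Federal income tax: $1,124.19 × 0.2 = $224.84
State tax withheld: $1,124.19 × 0.0631 = $70.94
Local income tax: $1,124.19 × 0.0085 = $9.56
Medicare tax: $1,298.04 × 0.01 = $12.98
State disability insurance: $1,298.04 × 0.0043 = $5.58
Social Security tax: $1,298.04 × 0.055 = $71.39
Life insurance premium: $53.22
Medical insurance premium: $96.55
Total deductions = $57.03 + $116.82 + $224.84 + $70.94 + $9.56 + $12.98 + $5.58 + $71.39 + $53.22 + $96.55 = $718.91
Net pay = $1,298.04 − $718.91 = $579.13

$579.13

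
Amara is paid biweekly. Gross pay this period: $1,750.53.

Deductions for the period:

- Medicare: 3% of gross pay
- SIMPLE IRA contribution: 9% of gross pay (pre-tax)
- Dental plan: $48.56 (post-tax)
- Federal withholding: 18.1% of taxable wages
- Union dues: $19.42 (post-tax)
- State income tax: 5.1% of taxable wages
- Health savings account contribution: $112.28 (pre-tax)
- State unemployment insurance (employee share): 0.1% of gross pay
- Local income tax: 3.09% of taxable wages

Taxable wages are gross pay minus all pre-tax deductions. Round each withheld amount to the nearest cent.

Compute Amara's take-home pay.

Health savings account contribution: $112.28
SIMPLE IRA contribution: $1,750.53 × 0.09 = $157.55
Pre-tax total = $112.28 + $157.55 = $269.83
Taxable wages = $1,750.53 − $269.83 = $1,480.70
Local income tax: $1,480.70 × 0.0309 = $45.75
Federal withholding: $1,480.70 × 0.181 = $268.01
State income tax: $1,480.70 × 0.051 = $75.52
Medicare: $1,750.53 × 0.03 = $52.52
State unemployment insurance (employee share): $1,750.53 × 0.001 = $1.75
Dental plan: $48.56
Union dues: $19.42
Total deductions = $112.28 + $157.55 + $45.75 + $268.01 + $75.52 + $52.52 + $1.75 + $48.56 + $19.42 = $781.36
Net pay = $1,750.53 − $781.36 = $969.17

$969.17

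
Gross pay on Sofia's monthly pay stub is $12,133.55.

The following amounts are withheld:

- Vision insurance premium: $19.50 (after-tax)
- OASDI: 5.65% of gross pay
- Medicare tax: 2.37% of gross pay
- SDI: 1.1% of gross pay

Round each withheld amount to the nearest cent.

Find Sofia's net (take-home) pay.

SDI: $12,133.55 × 0.011 = $133.47
Medicare tax: $12,133.55 × 0.0237 = $287.57
OASDI: $12,133.55 × 0.0565 = $685.55
Vision insurance premium: $19.50
Total deductions = $133.47 + $287.57 + $685.55 + $19.50 = $1,126.09
Net pay = $12,133.55 − $1,126.09 = $11,007.46

$11,007.46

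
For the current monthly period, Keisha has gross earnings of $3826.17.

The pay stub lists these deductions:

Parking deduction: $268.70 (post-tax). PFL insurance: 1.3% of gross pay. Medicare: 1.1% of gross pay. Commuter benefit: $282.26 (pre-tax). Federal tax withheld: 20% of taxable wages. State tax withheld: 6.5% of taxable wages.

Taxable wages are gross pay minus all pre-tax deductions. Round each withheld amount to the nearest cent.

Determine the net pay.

Commuter benefit: $282.26
Taxable wages = $3826.17 − $282.26 = $3543.91
State tax withheld: $3543.91 × 0.065 = $230.35
Federal tax withheld: $3543.91 × 0.2 = $708.78
Medicare: $3826.17 × 0.011 = $42.09
PFL insurance: $3826.17 × 0.013 = $49.74
Parking deduction: $268.70
Total deductions = $282.26 + $230.35 + $708.78 + $42.09 + $49.74 + $268.70 = $1581.92
Net pay = $3826.17 − $1581.92 = $2244.25

$2244.25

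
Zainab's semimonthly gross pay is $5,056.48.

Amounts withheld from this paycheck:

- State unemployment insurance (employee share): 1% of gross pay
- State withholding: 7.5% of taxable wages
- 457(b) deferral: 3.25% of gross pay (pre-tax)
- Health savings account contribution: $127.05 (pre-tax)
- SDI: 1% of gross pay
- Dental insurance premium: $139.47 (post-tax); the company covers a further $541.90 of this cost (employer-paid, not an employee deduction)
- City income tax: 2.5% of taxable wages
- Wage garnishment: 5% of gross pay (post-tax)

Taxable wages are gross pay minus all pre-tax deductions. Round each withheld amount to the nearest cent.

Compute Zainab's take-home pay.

$3,795.17

Health savings account contribution: $127.05
457(b) deferral: $5,056.48 × 0.0325 = $164.34
Pre-tax total = $127.05 + $164.34 = $291.39
Taxable wages = $5,056.48 − $291.39 = $4,765.09
State withholding: $4,765.09 × 0.075 = $357.38
City income tax: $4,765.09 × 0.025 = $119.13
SDI: $5,056.48 × 0.01 = $50.56
State unemployment insurance (employee share): $5,056.48 × 0.01 = $50.56
Wage garnishment: $5,056.48 × 0.05 = $252.82
Dental insurance premium: $139.47
(Employer's $541.90 toward dental insurance premium is not withheld from the employee.)
Total deductions = $127.05 + $164.34 + $357.38 + $119.13 + $50.56 + $50.56 + $252.82 + $139.47 = $1,261.31
Net pay = $5,056.48 − $1,261.31 = $3,795.17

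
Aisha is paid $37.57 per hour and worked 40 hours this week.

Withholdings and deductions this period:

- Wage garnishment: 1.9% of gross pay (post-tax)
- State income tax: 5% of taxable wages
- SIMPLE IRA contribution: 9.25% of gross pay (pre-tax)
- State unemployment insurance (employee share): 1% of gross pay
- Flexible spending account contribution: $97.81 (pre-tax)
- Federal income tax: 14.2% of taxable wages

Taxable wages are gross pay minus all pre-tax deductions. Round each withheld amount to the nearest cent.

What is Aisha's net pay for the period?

$979.33

Gross pay: 40 × $37.57 = $1502.80
Flexible spending account contribution: $97.81
SIMPLE IRA contribution: $1502.80 × 0.0925 = $139.01
Pre-tax total = $97.81 + $139.01 = $236.82
Taxable wages = $1502.80 − $236.82 = $1265.98
State income tax: $1265.98 × 0.05 = $63.30
Federal income tax: $1265.98 × 0.142 = $179.77
State unemployment insurance (employee share): $1502.80 × 0.01 = $15.03
Wage garnishment: $1502.80 × 0.019 = $28.55
Total deductions = $97.81 + $139.01 + $63.30 + $179.77 + $15.03 + $28.55 = $523.47
Net pay = $1502.80 − $523.47 = $979.33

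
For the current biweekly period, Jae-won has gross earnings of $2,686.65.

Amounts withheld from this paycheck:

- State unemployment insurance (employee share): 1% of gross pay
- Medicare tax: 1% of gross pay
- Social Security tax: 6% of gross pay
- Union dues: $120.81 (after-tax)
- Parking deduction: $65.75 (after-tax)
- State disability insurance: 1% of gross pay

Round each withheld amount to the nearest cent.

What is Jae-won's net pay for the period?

$2,258.28

State disability insurance: $2,686.65 × 0.01 = $26.87
State unemployment insurance (employee share): $2,686.65 × 0.01 = $26.87
Social Security tax: $2,686.65 × 0.06 = $161.20
Medicare tax: $2,686.65 × 0.01 = $26.87
Union dues: $120.81
Parking deduction: $65.75
Total deductions = $26.87 + $26.87 + $161.20 + $26.87 + $120.81 + $65.75 = $428.37
Net pay = $2,686.65 − $428.37 = $2,258.28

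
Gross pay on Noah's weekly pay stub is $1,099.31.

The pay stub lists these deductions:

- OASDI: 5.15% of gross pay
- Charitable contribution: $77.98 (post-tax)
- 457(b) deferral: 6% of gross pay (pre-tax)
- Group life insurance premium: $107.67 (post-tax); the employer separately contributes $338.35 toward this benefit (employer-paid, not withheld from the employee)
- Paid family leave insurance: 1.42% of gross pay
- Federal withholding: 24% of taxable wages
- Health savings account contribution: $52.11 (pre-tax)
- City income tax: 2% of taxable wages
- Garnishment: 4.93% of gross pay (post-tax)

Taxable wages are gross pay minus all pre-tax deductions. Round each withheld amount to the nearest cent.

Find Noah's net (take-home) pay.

$414.05

457(b) deferral: $1,099.31 × 0.06 = $65.96
Health savings account contribution: $52.11
Pre-tax total = $65.96 + $52.11 = $118.07
Taxable wages = $1,099.31 − $118.07 = $981.24
City income tax: $981.24 × 0.02 = $19.62
Federal withholding: $981.24 × 0.24 = $235.50
Paid family leave insurance: $1,099.31 × 0.0142 = $15.61
OASDI: $1,099.31 × 0.0515 = $56.61
Charitable contribution: $77.98
Garnishment: $1,099.31 × 0.0493 = $54.20
Group life insurance premium: $107.67
(Employer's $338.35 toward group life insurance premium is not withheld from the employee.)
Total deductions = $65.96 + $52.11 + $19.62 + $235.50 + $15.61 + $56.61 + $77.98 + $54.20 + $107.67 = $685.26
Net pay = $1,099.31 − $685.26 = $414.05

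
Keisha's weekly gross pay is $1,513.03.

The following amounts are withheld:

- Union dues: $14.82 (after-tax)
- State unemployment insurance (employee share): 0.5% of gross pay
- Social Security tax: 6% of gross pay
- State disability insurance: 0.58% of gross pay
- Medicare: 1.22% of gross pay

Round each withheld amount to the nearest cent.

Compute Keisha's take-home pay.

$1,372.62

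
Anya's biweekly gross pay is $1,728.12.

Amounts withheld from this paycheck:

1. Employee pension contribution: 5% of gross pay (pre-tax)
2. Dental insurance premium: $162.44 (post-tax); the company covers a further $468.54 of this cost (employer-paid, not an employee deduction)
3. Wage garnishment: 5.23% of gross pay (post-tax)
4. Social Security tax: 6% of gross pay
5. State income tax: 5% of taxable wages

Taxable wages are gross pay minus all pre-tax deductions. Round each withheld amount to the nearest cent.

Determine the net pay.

$1,203.11

Employee pension contribution: $1,728.12 × 0.05 = $86.41
Taxable wages = $1,728.12 − $86.41 = $1,641.71
State income tax: $1,641.71 × 0.05 = $82.09
Social Security tax: $1,728.12 × 0.06 = $103.69
Wage garnishment: $1,728.12 × 0.0523 = $90.38
Dental insurance premium: $162.44
(Employer's $468.54 toward dental insurance premium is not withheld from the employee.)
Total deductions = $86.41 + $82.09 + $103.69 + $90.38 + $162.44 = $525.01
Net pay = $1,728.12 − $525.01 = $1,203.11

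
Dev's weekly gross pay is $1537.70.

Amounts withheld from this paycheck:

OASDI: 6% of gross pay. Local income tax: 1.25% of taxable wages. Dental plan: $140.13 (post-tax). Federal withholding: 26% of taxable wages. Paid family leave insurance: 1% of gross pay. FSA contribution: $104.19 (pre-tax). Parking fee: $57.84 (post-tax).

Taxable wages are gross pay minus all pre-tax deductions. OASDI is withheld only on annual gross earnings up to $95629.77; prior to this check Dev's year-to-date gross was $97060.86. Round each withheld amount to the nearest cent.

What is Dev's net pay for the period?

$829.53

FSA contribution: $104.19
Taxable wages = $1537.70 − $104.19 = $1433.51
Federal withholding: $1433.51 × 0.26 = $372.71
Local income tax: $1433.51 × 0.0125 = $17.92
OASDI: annual cap $95629.77 already reached (YTD $97060.86), so $0.00
Paid family leave insurance: $1537.70 × 0.01 = $15.38
Dental plan: $140.13
Parking fee: $57.84
Total deductions = $104.19 + $372.71 + $17.92 + $0.00 + $15.38 + $140.13 + $57.84 = $708.17
Net pay = $1537.70 − $708.17 = $829.53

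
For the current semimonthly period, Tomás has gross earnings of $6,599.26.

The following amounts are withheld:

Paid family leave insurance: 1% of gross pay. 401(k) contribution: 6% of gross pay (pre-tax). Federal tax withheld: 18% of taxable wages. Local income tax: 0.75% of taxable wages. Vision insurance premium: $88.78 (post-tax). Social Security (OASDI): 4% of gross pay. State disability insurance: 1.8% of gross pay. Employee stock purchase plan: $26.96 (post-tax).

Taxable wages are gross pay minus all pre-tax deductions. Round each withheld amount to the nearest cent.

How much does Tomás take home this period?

401(k) contribution: $6,599.26 × 0.06 = $395.96
Taxable wages = $6,599.26 − $395.96 = $6,203.30
Federal tax withheld: $6,203.30 × 0.18 = $1,116.59
Local income tax: $6,203.30 × 0.0075 = $46.52
State disability insurance: $6,599.26 × 0.018 = $118.79
Paid family leave insurance: $6,599.26 × 0.01 = $65.99
Social Security (OASDI): $6,599.26 × 0.04 = $263.97
Employee stock purchase plan: $26.96
Vision insurance premium: $88.78
Total deductions = $395.96 + $1,116.59 + $46.52 + $118.79 + $65.99 + $263.97 + $26.96 + $88.78 = $2,123.56
Net pay = $6,599.26 − $2,123.56 = $4,475.70

$4,475.70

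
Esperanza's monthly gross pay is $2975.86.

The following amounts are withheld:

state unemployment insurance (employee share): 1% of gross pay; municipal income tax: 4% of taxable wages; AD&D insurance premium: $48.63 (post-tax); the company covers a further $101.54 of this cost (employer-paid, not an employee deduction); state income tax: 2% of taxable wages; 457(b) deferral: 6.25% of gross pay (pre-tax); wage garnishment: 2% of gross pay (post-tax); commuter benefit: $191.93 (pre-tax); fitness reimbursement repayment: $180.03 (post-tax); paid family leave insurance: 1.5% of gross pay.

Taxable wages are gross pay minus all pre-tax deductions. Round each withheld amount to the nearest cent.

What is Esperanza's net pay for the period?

$2079.48

457(b) deferral: $2975.86 × 0.0625 = $185.99
Commuter benefit: $191.93
Pre-tax total = $185.99 + $191.93 = $377.92
Taxable wages = $2975.86 − $377.92 = $2597.94
Municipal income tax: $2597.94 × 0.04 = $103.92
State income tax: $2597.94 × 0.02 = $51.96
State unemployment insurance (employee share): $2975.86 × 0.01 = $29.76
Paid family leave insurance: $2975.86 × 0.015 = $44.64
Fitness reimbursement repayment: $180.03
AD&D insurance premium: $48.63
Wage garnishment: $2975.86 × 0.02 = $59.52
(Employer's $101.54 toward AD&D insurance premium is not withheld from the employee.)
Total deductions = $185.99 + $191.93 + $103.92 + $51.96 + $29.76 + $44.64 + $180.03 + $48.63 + $59.52 = $896.38
Net pay = $2975.86 − $896.38 = $2079.48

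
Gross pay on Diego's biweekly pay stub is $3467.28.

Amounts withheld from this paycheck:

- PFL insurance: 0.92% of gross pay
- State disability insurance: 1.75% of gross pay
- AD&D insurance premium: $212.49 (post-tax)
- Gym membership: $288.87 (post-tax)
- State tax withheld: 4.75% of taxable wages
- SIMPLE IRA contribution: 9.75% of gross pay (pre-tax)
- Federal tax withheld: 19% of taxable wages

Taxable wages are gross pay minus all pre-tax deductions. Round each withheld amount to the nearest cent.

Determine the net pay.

SIMPLE IRA contribution: $3467.28 × 0.0975 = $338.06
Taxable wages = $3467.28 − $338.06 = $3129.22
State tax withheld: $3129.22 × 0.0475 = $148.64
Federal tax withheld: $3129.22 × 0.19 = $594.55
PFL insurance: $3467.28 × 0.0092 = $31.90
State disability insurance: $3467.28 × 0.0175 = $60.68
AD&D insurance premium: $212.49
Gym membership: $288.87
Total deductions = $338.06 + $148.64 + $594.55 + $31.90 + $60.68 + $212.49 + $288.87 = $1675.19
Net pay = $3467.28 − $1675.19 = $1792.09

$1792.09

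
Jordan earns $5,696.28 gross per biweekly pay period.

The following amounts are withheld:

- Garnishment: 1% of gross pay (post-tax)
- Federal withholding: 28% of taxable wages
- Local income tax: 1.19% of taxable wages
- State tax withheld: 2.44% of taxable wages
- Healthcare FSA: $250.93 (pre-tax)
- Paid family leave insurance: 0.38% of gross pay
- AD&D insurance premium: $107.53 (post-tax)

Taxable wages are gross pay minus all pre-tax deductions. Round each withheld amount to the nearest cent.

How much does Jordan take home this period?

Healthcare FSA: $250.93
Taxable wages = $5,696.28 − $250.93 = $5,445.35
State tax withheld: $5,445.35 × 0.0244 = $132.87
Federal withholding: $5,445.35 × 0.28 = $1,524.70
Local income tax: $5,445.35 × 0.0119 = $64.80
Paid family leave insurance: $5,696.28 × 0.0038 = $21.65
Garnishment: $5,696.28 × 0.01 = $56.96
AD&D insurance premium: $107.53
Total deductions = $250.93 + $132.87 + $1,524.70 + $64.80 + $21.65 + $56.96 + $107.53 = $2,159.44
Net pay = $5,696.28 − $2,159.44 = $3,536.84

$3,536.84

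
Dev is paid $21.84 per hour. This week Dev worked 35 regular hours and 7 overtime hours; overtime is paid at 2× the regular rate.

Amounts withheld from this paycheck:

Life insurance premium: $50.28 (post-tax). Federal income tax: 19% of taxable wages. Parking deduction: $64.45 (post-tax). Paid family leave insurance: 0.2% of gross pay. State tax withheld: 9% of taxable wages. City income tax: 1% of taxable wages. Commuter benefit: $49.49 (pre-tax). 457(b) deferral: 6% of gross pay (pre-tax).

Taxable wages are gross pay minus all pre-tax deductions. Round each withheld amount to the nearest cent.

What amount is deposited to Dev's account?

Regular pay: 35 × $21.84 = $764.40
Overtime pay: 7 × $21.84 × 2 = $305.76
Gross pay = $764.40 + $305.76 = $1,070.16
Commuter benefit: $49.49
457(b) deferral: $1,070.16 × 0.06 = $64.21
Pre-tax total = $49.49 + $64.21 = $113.70
Taxable wages = $1,070.16 − $113.70 = $956.46
State tax withheld: $956.46 × 0.09 = $86.08
Federal income tax: $956.46 × 0.19 = $181.73
City income tax: $956.46 × 0.01 = $9.56
Paid family leave insurance: $1,070.16 × 0.002 = $2.14
Life insurance premium: $50.28
Parking deduction: $64.45
Total deductions = $49.49 + $64.21 + $86.08 + $181.73 + $9.56 + $2.14 + $50.28 + $64.45 = $507.94
Net pay = $1,070.16 − $507.94 = $562.22

$562.22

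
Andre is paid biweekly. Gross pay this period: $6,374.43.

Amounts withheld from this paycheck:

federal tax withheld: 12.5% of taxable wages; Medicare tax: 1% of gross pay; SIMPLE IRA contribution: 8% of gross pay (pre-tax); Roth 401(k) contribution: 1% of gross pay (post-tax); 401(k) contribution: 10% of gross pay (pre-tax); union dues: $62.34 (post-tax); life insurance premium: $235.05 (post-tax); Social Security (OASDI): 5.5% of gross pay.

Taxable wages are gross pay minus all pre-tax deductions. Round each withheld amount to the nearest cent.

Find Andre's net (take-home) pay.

$3,798.20

401(k) contribution: $6,374.43 × 0.1 = $637.44
SIMPLE IRA contribution: $6,374.43 × 0.08 = $509.95
Pre-tax total = $637.44 + $509.95 = $1,147.39
Taxable wages = $6,374.43 − $1,147.39 = $5,227.04
Federal tax withheld: $5,227.04 × 0.125 = $653.38
Medicare tax: $6,374.43 × 0.01 = $63.74
Social Security (OASDI): $6,374.43 × 0.055 = $350.59
Union dues: $62.34
Roth 401(k) contribution: $6,374.43 × 0.01 = $63.74
Life insurance premium: $235.05
Total deductions = $637.44 + $509.95 + $653.38 + $63.74 + $350.59 + $62.34 + $63.74 + $235.05 = $2,576.23
Net pay = $6,374.43 − $2,576.23 = $3,798.20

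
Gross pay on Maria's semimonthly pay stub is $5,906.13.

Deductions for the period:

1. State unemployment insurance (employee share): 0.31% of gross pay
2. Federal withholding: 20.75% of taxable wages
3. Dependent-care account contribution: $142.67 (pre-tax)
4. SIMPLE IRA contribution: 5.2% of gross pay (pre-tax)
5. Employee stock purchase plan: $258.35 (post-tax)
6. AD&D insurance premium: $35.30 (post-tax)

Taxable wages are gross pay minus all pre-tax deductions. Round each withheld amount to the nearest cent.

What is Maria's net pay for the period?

$4,012.19

Dependent-care account contribution: $142.67
SIMPLE IRA contribution: $5,906.13 × 0.052 = $307.12
Pre-tax total = $142.67 + $307.12 = $449.79
Taxable wages = $5,906.13 − $449.79 = $5,456.34
Federal withholding: $5,456.34 × 0.2075 = $1,132.19
State unemployment insurance (employee share): $5,906.13 × 0.0031 = $18.31
Employee stock purchase plan: $258.35
AD&D insurance premium: $35.30
Total deductions = $142.67 + $307.12 + $1,132.19 + $18.31 + $258.35 + $35.30 = $1,893.94
Net pay = $5,906.13 − $1,893.94 = $4,012.19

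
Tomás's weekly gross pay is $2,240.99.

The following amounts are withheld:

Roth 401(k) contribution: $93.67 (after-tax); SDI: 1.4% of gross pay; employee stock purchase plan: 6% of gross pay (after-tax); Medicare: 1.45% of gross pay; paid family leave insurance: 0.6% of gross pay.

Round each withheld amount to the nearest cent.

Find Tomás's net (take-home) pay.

$1,935.55

Medicare: $2,240.99 × 0.0145 = $32.49
Paid family leave insurance: $2,240.99 × 0.006 = $13.45
SDI: $2,240.99 × 0.014 = $31.37
Employee stock purchase plan: $2,240.99 × 0.06 = $134.46
Roth 401(k) contribution: $93.67
Total deductions = $32.49 + $13.45 + $31.37 + $134.46 + $93.67 = $305.44
Net pay = $2,240.99 − $305.44 = $1,935.55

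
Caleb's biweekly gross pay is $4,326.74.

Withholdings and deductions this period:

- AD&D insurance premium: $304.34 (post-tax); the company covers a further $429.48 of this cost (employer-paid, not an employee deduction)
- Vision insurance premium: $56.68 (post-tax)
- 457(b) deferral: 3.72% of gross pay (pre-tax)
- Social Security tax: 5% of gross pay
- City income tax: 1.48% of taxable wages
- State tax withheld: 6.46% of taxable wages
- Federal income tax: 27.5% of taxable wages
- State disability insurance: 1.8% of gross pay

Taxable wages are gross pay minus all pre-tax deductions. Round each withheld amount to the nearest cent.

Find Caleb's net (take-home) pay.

457(b) deferral: $4,326.74 × 0.0372 = $160.95
Taxable wages = $4,326.74 − $160.95 = $4,165.79
Federal income tax: $4,165.79 × 0.275 = $1,145.59
State tax withheld: $4,165.79 × 0.0646 = $269.11
City income tax: $4,165.79 × 0.0148 = $61.65
State disability insurance: $4,326.74 × 0.018 = $77.88
Social Security tax: $4,326.74 × 0.05 = $216.34
Vision insurance premium: $56.68
AD&D insurance premium: $304.34
(Employer's $429.48 toward AD&D insurance premium is not withheld from the employee.)
Total deductions = $160.95 + $1,145.59 + $269.11 + $61.65 + $77.88 + $216.34 + $56.68 + $304.34 = $2,292.54
Net pay = $4,326.74 − $2,292.54 = $2,034.20

$2,034.20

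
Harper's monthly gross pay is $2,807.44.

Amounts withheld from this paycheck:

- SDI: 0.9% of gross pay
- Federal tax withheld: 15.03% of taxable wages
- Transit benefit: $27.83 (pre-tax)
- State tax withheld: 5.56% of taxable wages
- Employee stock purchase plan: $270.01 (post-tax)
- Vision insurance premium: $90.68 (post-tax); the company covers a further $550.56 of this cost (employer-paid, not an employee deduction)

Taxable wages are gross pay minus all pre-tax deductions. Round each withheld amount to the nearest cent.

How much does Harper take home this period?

$1,821.32

Transit benefit: $27.83
Taxable wages = $2,807.44 − $27.83 = $2,779.61
State tax withheld: $2,779.61 × 0.0556 = $154.55
Federal tax withheld: $2,779.61 × 0.1503 = $417.78
SDI: $2,807.44 × 0.009 = $25.27
Vision insurance premium: $90.68
Employee stock purchase plan: $270.01
(Employer's $550.56 toward vision insurance premium is not withheld from the employee.)
Total deductions = $27.83 + $154.55 + $417.78 + $25.27 + $90.68 + $270.01 = $986.12
Net pay = $2,807.44 − $986.12 = $1,821.32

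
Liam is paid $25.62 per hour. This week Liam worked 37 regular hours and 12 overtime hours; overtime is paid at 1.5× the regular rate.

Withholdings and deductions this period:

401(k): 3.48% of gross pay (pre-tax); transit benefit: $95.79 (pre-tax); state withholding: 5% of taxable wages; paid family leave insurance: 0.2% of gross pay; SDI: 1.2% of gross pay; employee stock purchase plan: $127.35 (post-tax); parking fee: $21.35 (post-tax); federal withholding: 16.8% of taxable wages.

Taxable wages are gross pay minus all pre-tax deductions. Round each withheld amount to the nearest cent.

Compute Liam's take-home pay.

$820.23

Regular pay: 37 × $25.62 = $947.94
Overtime pay: 12 × $25.62 × 1.5 = $461.16
Gross pay = $947.94 + $461.16 = $1409.10
Transit benefit: $95.79
401(k): $1409.10 × 0.0348 = $49.04
Pre-tax total = $95.79 + $49.04 = $144.83
Taxable wages = $1409.10 − $144.83 = $1264.27
Federal withholding: $1264.27 × 0.168 = $212.40
State withholding: $1264.27 × 0.05 = $63.21
SDI: $1409.10 × 0.012 = $16.91
Paid family leave insurance: $1409.10 × 0.002 = $2.82
Parking fee: $21.35
Employee stock purchase plan: $127.35
Total deductions = $95.79 + $49.04 + $212.40 + $63.21 + $16.91 + $2.82 + $21.35 + $127.35 = $588.87
Net pay = $1409.10 − $588.87 = $820.23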